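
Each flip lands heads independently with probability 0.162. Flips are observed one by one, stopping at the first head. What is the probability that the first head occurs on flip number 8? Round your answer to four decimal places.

Geometric (trials to first success), p = 0.162.
P(Y = 8) = (1−p)^7 · p = 0.29021 · 0.162 = 0.047014

0.0470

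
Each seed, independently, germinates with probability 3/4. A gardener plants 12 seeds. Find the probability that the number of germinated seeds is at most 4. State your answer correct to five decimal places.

0.00278

X ~ Binomial(12, 0.75); P(X ≤ 4) = Σ C(12,k) p^k (1−p)^(12−k) over k:
  k=0: C(12,0)·0.75^0·0.25^12 = 0.0000001
  k=1: C(12,1)·0.75^1·0.25^11 = 0.0000021
  k=2: C(12,2)·0.75^2·0.25^10 = 0.0000354
  k=3: C(12,3)·0.75^3·0.25^9 = 0.0003541
  k=4: C(12,4)·0.75^4·0.25^8 = 0.0023898
Total = 0.0027815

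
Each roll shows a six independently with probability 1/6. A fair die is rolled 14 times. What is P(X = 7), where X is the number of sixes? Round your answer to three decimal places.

0.003

X ~ Binomial(n=14, p=0.166667).
P(X=7) = C(14,7) · p^7 · (1−p)^7
= 3432 · 3.5722e-06 · 0.27908 = 0.00342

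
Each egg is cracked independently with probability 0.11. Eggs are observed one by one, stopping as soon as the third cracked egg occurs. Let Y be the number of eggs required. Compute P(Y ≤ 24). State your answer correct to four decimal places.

0.5008

Finishing within 24 eggs ⇔ at least 3 successes in the first 24. With X ~ Binomial(24, 0.11), P(Y ≤ 24) = 1 − P(X ≤ 2).
  k=0: C(24,0)·0.11^0·0.89^24 = 0.061004
  k=1: C(24,1)·0.11^1·0.89^23 = 0.180956
  k=2: C(24,2)·0.11^2·0.89^22 = 0.257202
1 − 0.499163 = 0.500837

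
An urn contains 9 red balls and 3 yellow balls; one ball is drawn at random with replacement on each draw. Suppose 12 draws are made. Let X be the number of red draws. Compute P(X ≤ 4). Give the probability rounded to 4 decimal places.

X ~ Binomial(12, 0.75); P(X ≤ 4) = Σ C(12,k) p^k (1−p)^(12−k) over k:
  k=0: C(12,0)·0.75^0·0.25^12 = 0.000000
  k=1: C(12,1)·0.75^1·0.25^11 = 0.000002
  k=2: C(12,2)·0.75^2·0.25^10 = 0.000035
  k=3: C(12,3)·0.75^3·0.25^9 = 0.000354
  k=4: C(12,4)·0.75^4·0.25^8 = 0.002390
Total = 0.002782

0.0028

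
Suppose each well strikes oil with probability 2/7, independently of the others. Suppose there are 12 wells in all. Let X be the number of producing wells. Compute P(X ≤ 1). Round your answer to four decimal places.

X ~ Binomial(12, 0.285714); P(X ≤ 1) = Σ C(12,k) p^k (1−p)^(12−k) over k:
  k=0: C(12,0)·0.285714^0·0.714286^12 = 0.017639
  k=1: C(12,1)·0.285714^1·0.714286^11 = 0.084665
Total = 0.102304

0.1023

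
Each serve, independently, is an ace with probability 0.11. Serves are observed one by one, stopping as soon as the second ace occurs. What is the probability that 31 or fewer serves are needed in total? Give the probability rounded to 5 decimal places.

Finishing within 31 serves ⇔ at least 2 successes in the first 31. With X ~ Binomial(31, 0.11), P(Y ≤ 31) = 1 − P(X ≤ 1).
  k=0: C(31,0)·0.11^0·0.89^31 = 0.0269830
  k=1: C(31,1)·0.11^1·0.89^30 = 0.1033843
1 − 0.1303673 = 0.8696327

0.86963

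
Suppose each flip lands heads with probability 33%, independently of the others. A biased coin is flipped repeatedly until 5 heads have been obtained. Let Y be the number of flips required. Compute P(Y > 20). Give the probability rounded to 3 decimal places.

Needing more than 20 flips ⇔ fewer than 5 successes in the first 20. With X ~ Binomial(20, 0.33), P(Y > 20) = P(X ≤ 4).
  k=0: C(20,0)·0.33^0·0.67^20 = 0.00033
  k=1: C(20,1)·0.33^1·0.67^19 = 0.00327
  k=2: C(20,2)·0.33^2·0.67^18 = 0.01532
  k=3: C(20,3)·0.33^3·0.67^17 = 0.04526
  k=4: C(20,4)·0.33^4·0.67^16 = 0.09474
P(X ≤ 4) = 0.15892

0.159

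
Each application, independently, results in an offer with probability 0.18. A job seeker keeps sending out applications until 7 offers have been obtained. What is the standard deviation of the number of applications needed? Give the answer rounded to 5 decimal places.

13.31017

Y = total applications until the seventh success; negative binomial with r=7, p=0.18.
SD(Y) = √[r(1−p)/p²] = √(177.1604938) = 13.3101651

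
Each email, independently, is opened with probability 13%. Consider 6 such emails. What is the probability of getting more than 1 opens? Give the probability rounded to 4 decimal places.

0.1776

X ~ Binomial(6, 0.13); P(X ≥ 2) = Σ C(6,k) p^k (1−p)^(6−k) over k:
  k=2: C(6,2)·0.13^2·0.87^4 = 0.145230
  k=3: C(6,3)·0.13^3·0.87^3 = 0.028935
  k=4: C(6,4)·0.13^4·0.87^2 = 0.003243
  k=5: C(6,5)·0.13^5·0.87^1 = 0.000194
  k=6: C(6,6)·0.13^6·0.87^0 = 0.000005
Total = 0.177605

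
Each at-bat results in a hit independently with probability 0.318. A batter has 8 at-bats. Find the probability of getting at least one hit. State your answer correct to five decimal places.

0.95320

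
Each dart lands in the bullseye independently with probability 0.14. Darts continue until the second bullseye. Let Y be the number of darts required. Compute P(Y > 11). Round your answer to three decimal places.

0.531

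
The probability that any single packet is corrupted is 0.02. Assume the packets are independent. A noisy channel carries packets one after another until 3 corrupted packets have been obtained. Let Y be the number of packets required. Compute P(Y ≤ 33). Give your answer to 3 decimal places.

0.028

Finishing within 33 packets ⇔ at least 3 successes in the first 33. With X ~ Binomial(33, 0.02), P(Y ≤ 33) = 1 − P(X ≤ 2).
  k=0: C(33,0)·0.02^0·0.98^33 = 0.51341
  k=1: C(33,1)·0.02^1·0.98^32 = 0.34576
  k=2: C(33,2)·0.02^2·0.98^31 = 0.11290
1 − 0.97207 = 0.02793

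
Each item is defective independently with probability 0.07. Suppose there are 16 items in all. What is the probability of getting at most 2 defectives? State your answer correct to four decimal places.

X ~ Binomial(16, 0.07); P(X ≤ 2) = Σ C(16,k) p^k (1−p)^(16−k) over k:
  k=0: C(16,0)·0.07^0·0.93^16 = 0.313132
  k=1: C(16,1)·0.07^1·0.93^15 = 0.377105
  k=2: C(16,2)·0.07^2·0.93^14 = 0.212882
Total = 0.903119

0.9031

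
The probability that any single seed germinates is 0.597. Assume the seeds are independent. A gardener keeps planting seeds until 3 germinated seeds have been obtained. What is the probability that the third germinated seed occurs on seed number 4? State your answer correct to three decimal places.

0.257

Y = trial on which the third success occurs; negative binomial, r=3, p=0.597.
P(Y=4) = C(3,2) · p^3 · (1−p)^1
= 3 · 0.21278 · 0.403 = 0.25725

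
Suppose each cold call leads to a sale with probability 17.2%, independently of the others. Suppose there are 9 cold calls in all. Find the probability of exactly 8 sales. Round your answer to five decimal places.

0.00001

X ~ Binomial(n=9, p=0.172).
P(X=8) = C(9,8) · p^8 · (1−p)^1
= 9 · 7.66e-07 · 0.828 = 0.0000057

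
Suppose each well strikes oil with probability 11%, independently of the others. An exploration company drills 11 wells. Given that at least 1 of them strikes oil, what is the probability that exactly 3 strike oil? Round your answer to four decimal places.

0.1197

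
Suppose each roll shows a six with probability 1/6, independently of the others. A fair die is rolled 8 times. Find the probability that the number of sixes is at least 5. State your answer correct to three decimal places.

X ~ Binomial(8, 0.166667); P(X ≥ 5) = Σ C(8,k) p^k (1−p)^(8−k) over k:
  k=5: C(8,5)·0.166667^5·0.833333^3 = 0.00417
  k=6: C(8,6)·0.166667^6·0.833333^2 = 0.00042
  k=7: C(8,7)·0.166667^7·0.833333^1 = 0.00002
  k=8: C(8,8)·0.166667^8·0.833333^0 = 0.00000
Total = 0.00461

0.005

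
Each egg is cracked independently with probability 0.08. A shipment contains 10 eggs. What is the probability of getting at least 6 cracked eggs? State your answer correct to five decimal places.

0.00004

X ~ Binomial(10, 0.08); P(X ≥ 6) = Σ C(10,k) p^k (1−p)^(10−k) over k:
  k=6: C(10,6)·0.08^6·0.92^4 = 0.0000394
  k=7: C(10,7)·0.08^7·0.92^3 = 0.0000020
  k=8: C(10,8)·0.08^8·0.92^2 = 0.0000001
  k=9: C(10,9)·0.08^9·0.92^1 = 0.0000000
  k=10: C(10,10)·0.08^10·0.92^0 = 0.0000000
Total = 0.0000415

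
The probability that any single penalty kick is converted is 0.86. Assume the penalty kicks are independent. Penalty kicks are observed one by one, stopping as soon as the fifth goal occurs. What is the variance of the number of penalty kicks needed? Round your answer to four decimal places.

0.9465

Y = total penalty kicks until the fifth success; negative binomial with r=5, p=0.86.
Var(Y) = r(1−p)/p² = 5·0.14 / 0.86² = 0.946458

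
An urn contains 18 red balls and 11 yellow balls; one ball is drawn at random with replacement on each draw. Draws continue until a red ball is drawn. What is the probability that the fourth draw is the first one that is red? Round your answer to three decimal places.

0.034

Geometric (trials to first success), p = 0.620690.
P(Y = 4) = (1−p)^3 · p = 0.054574 · 0.620690 = 0.03387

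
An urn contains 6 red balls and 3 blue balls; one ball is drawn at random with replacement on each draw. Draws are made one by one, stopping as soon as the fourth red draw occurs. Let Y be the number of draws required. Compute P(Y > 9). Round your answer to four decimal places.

Needing more than 9 draws ⇔ fewer than 4 successes in the first 9. With X ~ Binomial(9, 0.666667), P(Y > 9) = P(X ≤ 3).
  k=0: C(9,0)·0.666667^0·0.333333^9 = 0.000051
  k=1: C(9,1)·0.666667^1·0.333333^8 = 0.000914
  k=2: C(9,2)·0.666667^2·0.333333^7 = 0.007316
  k=3: C(9,3)·0.666667^3·0.333333^6 = 0.034141
P(X ≤ 3) = 0.042422

0.0424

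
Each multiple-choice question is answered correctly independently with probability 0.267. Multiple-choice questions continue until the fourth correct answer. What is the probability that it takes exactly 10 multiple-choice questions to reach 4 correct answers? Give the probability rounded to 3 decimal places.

0.066

Y = trial on which the fourth success occurs; negative binomial, r=4, p=0.267.
P(Y=10) = C(9,3) · p^4 · (1−p)^6
= 84 · 0.0050821 · 0.1551 = 0.06621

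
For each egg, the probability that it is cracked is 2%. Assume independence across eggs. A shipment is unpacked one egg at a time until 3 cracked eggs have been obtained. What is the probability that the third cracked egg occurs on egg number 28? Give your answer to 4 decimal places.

Y = trial on which the third success occurs; negative binomial, r=3, p=0.02.
P(Y=28) = C(27,2) · p^3 · (1−p)^25
= 351 · 8e-06 · 0.60346 = 0.001695

0.0017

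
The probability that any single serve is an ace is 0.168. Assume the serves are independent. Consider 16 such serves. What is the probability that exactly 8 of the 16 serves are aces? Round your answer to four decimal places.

0.0019

X ~ Binomial(n=16, p=0.168).
P(X=8) = C(16,8) · p^8 · (1−p)^8
= 12870 · 6.3456e-07 · 0.22961 = 0.001875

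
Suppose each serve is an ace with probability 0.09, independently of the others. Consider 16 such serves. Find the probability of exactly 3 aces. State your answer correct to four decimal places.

0.1198

X ~ Binomial(n=16, p=0.09).
P(X=3) = C(16,3) · p^3 · (1−p)^13
= 560 · 0.000729 · 0.29345 = 0.119799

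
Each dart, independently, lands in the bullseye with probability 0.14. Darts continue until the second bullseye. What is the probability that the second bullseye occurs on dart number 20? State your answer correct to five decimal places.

Y = trial on which the second success occurs; negative binomial, r=2, p=0.14.
P(Y=20) = C(19,1) · p^2 · (1−p)^18
= 19 · 0.0196 · 0.066217 = 0.0246594

0.02466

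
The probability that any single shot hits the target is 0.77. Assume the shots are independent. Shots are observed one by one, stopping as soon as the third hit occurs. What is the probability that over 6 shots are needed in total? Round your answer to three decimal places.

Needing more than 6 shots ⇔ fewer than 3 successes in the first 6. With X ~ Binomial(6, 0.77), P(Y > 6) = P(X ≤ 2).
  k=0: C(6,0)·0.77^0·0.23^6 = 0.00015
  k=1: C(6,1)·0.77^1·0.23^5 = 0.00297
  k=2: C(6,2)·0.77^2·0.23^4 = 0.02489
P(X ≤ 2) = 0.02801

0.028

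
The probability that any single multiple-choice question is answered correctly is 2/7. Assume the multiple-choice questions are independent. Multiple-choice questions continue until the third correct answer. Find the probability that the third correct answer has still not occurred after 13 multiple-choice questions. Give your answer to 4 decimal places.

Needing more than 13 multiple-choice questions ⇔ fewer than 3 successes in the first 13. With X ~ Binomial(13, 0.285714), P(Y > 13) = P(X ≤ 2).
  k=0: C(13,0)·0.285714^0·0.714286^13 = 0.012599
  k=1: C(13,1)·0.285714^1·0.714286^12 = 0.065515
  k=2: C(13,2)·0.285714^2·0.714286^11 = 0.157235
P(X ≤ 2) = 0.235349

0.2353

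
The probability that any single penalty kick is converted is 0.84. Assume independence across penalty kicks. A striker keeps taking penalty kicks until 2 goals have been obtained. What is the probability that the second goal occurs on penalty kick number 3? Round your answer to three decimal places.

Y = trial on which the second success occurs; negative binomial, r=2, p=0.84.
P(Y=3) = C(2,1) · p^2 · (1−p)^1
= 2 · 0.7056 · 0.16 = 0.22579

0.226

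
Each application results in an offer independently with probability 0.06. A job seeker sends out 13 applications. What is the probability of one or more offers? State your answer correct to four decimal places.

0.5526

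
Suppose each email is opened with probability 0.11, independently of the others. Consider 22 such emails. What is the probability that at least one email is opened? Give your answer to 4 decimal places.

0.9230

P(at least one) = 1 − P(none) = 1 − (1 − 0.11)^22
= 1 − 0.077016 = 0.922984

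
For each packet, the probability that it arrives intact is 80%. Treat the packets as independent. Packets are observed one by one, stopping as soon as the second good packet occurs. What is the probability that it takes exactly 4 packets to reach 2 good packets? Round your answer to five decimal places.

Y = trial on which the second success occurs; negative binomial, r=2, p=0.80.
P(Y=4) = C(3,1) · p^2 · (1−p)^2
= 3 · 0.64 · 0.04 = 0.0768000

0.07680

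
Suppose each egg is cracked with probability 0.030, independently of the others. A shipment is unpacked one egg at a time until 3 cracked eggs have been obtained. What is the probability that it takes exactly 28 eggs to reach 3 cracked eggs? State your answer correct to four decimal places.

0.0044

Y = trial on which the third success occurs; negative binomial, r=3, p=0.03.
P(Y=28) = C(27,2) · p^3 · (1−p)^25
= 351 · 2.7e-05 · 0.46697 = 0.004426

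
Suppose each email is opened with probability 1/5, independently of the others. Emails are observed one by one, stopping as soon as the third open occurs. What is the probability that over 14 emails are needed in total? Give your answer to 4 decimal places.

Needing more than 14 emails ⇔ fewer than 3 successes in the first 14. With X ~ Binomial(14, 0.20), P(Y > 14) = P(X ≤ 2).
  k=0: C(14,0)·0.20^0·0.80^14 = 0.043980
  k=1: C(14,1)·0.20^1·0.80^13 = 0.153932
  k=2: C(14,2)·0.20^2·0.80^12 = 0.250139
P(X ≤ 2) = 0.448051

0.4481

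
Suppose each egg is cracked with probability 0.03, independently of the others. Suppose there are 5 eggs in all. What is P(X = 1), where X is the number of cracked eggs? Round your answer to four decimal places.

0.1328

X ~ Binomial(n=5, p=0.03).
P(X=1) = C(5,1) · p^1 · (1−p)^4
= 5 · 0.03 · 0.88529 = 0.132794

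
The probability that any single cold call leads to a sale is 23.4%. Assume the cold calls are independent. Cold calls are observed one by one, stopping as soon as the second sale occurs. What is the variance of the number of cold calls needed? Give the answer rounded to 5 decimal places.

27.97867

Y = total cold calls until the second success; negative binomial with r=2, p=0.234.
Var(Y) = r(1−p)/p² = 2·0.766 / 0.234² = 27.9786690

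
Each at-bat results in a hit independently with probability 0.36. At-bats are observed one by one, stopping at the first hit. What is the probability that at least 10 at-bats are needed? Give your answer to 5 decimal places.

0.01801

Y = number of at-bats to the first success; geometric, p = 0.36.
P(Y > 9) = P(first 9 all fail) = (1−p)^9 = 0.0180144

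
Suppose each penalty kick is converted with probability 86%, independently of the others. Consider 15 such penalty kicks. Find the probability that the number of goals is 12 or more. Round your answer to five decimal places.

0.85235

X ~ Binomial(15, 0.86); P(X ≥ 12) = Σ C(15,k) p^k (1−p)^(15−k) over k:
  k=12: C(15,12)·0.86^12·0.14^3 = 0.2043511
  k=13: C(15,13)·0.86^13·0.14^2 = 0.2896845
  k=14: C(15,14)·0.86^14·0.14^1 = 0.2542129
  k=15: C(15,15)·0.86^15·0.14^0 = 0.1041062
Total = 0.8523547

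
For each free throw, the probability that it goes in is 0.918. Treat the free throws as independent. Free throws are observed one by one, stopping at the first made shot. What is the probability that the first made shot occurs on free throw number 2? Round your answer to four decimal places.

Geometric (trials to first success), p = 0.918.
P(Y = 2) = (1−p)^1 · p = 0.082 · 0.918 = 0.075276

0.0753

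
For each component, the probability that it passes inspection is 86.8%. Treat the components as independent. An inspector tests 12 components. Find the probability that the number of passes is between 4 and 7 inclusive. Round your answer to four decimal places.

0.0142

X ~ Binomial(12, 0.868); P(4 ≤ X ≤ 7) = Σ C(12,k) p^k (1−p)^(12−k) over k:
  k=4: C(12,4)·0.868^4·0.132^8 = 0.000026
  k=5: C(12,5)·0.868^5·0.132^7 = 0.000272
  k=6: C(12,6)·0.868^6·0.132^6 = 0.002090
  k=7: C(12,7)·0.868^7·0.132^5 = 0.011782
Total = 0.014171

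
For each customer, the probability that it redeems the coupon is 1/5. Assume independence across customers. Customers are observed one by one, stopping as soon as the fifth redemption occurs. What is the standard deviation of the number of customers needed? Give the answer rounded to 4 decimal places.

Y = total customers until the fifth success; negative binomial with r=5, p=0.20.
SD(Y) = √[r(1−p)/p²] = √(100.000000) = 10.000000

10.0000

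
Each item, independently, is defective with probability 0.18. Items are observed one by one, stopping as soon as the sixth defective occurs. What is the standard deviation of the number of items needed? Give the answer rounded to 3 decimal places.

Y = total items until the sixth success; negative binomial with r=6, p=0.18.
SD(Y) = √[r(1−p)/p²] = √(151.85185) = 12.32282

12.323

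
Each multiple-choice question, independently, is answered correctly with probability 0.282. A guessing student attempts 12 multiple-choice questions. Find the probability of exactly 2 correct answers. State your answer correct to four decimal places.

0.1911

X ~ Binomial(n=12, p=0.282).
P(X=2) = C(12,2) · p^2 · (1−p)^10
= 66 · 0.079524 · 0.036412 = 0.191111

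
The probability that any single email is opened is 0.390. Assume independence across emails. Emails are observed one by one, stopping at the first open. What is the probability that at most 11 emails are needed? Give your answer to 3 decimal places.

0.996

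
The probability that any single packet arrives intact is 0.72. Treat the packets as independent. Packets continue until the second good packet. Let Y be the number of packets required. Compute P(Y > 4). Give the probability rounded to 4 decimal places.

Needing more than 4 packets ⇔ fewer than 2 successes in the first 4. With X ~ Binomial(4, 0.72), P(Y > 4) = P(X ≤ 1).
  k=0: C(4,0)·0.72^0·0.28^4 = 0.006147
  k=1: C(4,1)·0.72^1·0.28^3 = 0.063222
P(X ≤ 1) = 0.069368

0.0694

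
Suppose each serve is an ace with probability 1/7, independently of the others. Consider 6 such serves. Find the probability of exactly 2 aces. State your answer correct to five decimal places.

0.16524

X ~ Binomial(n=6, p=0.142857).
P(X=2) = C(6,2) · p^2 · (1−p)^4
= 15 · 0.020408 · 0.53978 = 0.1652373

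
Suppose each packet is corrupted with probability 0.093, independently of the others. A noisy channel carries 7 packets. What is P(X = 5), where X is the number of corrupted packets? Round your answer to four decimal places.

0.0001

X ~ Binomial(n=7, p=0.093).
P(X=5) = C(7,5) · p^5 · (1−p)^2
= 21 · 6.9569e-06 · 0.82265 = 0.000120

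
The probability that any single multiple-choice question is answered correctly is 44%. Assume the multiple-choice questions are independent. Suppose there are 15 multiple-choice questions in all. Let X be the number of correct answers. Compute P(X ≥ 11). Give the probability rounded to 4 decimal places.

0.0211

X ~ Binomial(15, 0.44); P(X ≥ 11) = Σ C(15,k) p^k (1−p)^(15−k) over k:
  k=11: C(15,11)·0.44^11·0.56^4 = 0.016064
  k=12: C(15,12)·0.44^12·0.56^3 = 0.004207
  k=13: C(15,13)·0.44^13·0.56^2 = 0.000763
  k=14: C(15,14)·0.44^14·0.56^1 = 0.000086
  k=15: C(15,15)·0.44^15·0.56^0 = 0.000004
Total = 0.021125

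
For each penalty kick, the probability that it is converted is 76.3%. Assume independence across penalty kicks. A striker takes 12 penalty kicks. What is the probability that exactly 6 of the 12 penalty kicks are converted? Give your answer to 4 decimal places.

X ~ Binomial(n=12, p=0.763).
P(X=6) = C(12,6) · p^6 · (1−p)^6
= 924 · 0.19731 · 0.00017721 = 0.032308

0.0323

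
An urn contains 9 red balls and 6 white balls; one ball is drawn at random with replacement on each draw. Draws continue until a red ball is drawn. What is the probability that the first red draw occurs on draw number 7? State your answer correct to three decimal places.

Geometric (trials to first success), p = 0.60.
P(Y = 7) = (1−p)^6 · p = 0.004096 · 0.60 = 0.00246

0.002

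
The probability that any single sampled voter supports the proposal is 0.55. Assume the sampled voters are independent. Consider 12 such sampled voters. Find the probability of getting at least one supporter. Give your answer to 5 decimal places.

P(at least one) = 1 − P(none) = 1 − (1 − 0.55)^12
= 1 − 0.0000690 = 0.9999310

0.99993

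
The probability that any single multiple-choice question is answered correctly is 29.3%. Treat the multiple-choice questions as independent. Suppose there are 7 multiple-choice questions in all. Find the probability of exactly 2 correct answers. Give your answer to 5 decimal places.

0.31846

X ~ Binomial(n=7, p=0.293).
P(X=2) = C(7,2) · p^2 · (1−p)^5
= 21 · 0.085849 · 0.17664 = 0.3184576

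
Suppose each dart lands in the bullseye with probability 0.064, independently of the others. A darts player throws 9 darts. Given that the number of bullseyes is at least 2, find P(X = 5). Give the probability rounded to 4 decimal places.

X ~ Binomial(9, 0.064). Want P(X=5 | X≥2) = P(X=5) / P(X≥2).
P(X=5) = C(9,5)·0.064^5·0.936^4 = 0.000104
P(X≥2) = 1 − 0.551420 − 0.339335 = 0.109244
Ratio = 0.000104 / 0.109244 = 0.000951

0.0010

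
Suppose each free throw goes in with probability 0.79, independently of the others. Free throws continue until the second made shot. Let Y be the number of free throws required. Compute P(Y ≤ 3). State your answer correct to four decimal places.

Finishing within 3 free throws ⇔ at least 2 successes in the first 3. With X ~ Binomial(3, 0.79), P(Y ≤ 3) = 1 − P(X ≤ 1).
  k=0: C(3,0)·0.79^0·0.21^3 = 0.009261
  k=1: C(3,1)·0.79^1·0.21^2 = 0.104517
1 − 0.113778 = 0.886222

0.8862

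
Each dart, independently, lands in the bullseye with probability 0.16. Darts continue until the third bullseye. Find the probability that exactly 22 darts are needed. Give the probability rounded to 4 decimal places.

0.0313

Y = trial on which the third success occurs; negative binomial, r=3, p=0.16.
P(Y=22) = C(21,2) · p^3 · (1−p)^19
= 210 · 0.004096 · 0.036417 = 0.031325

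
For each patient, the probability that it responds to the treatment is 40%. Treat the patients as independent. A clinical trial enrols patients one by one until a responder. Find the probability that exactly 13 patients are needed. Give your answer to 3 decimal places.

0.001

Geometric (trials to first success), p = 0.40.
P(Y = 13) = (1−p)^12 · p = 0.0021768 · 0.40 = 0.00087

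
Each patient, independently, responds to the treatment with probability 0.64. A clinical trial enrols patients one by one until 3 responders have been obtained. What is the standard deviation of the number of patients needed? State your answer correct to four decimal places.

1.6238

Y = total patients until the third success; negative binomial with r=3, p=0.64.
SD(Y) = √[r(1−p)/p²] = √(2.636719) = 1.623798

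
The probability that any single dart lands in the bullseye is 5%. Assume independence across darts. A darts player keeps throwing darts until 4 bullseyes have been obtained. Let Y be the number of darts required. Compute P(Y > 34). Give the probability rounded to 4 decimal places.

Needing more than 34 darts ⇔ fewer than 4 successes in the first 34. With X ~ Binomial(34, 0.05), P(Y > 34) = P(X ≤ 3).
  k=0: C(34,0)·0.05^0·0.95^34 = 0.174825
  k=1: C(34,1)·0.05^1·0.95^33 = 0.312844
  k=2: C(34,2)·0.05^2·0.95^32 = 0.271680
  k=3: C(34,3)·0.05^3·0.95^31 = 0.152522
P(X ≤ 3) = 0.911871

0.9119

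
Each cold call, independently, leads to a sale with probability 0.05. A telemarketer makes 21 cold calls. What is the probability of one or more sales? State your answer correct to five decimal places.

P(at least one) = 1 − P(none) = 1 − (1 − 0.05)^21
= 1 − 0.3405616 = 0.6594384

0.65944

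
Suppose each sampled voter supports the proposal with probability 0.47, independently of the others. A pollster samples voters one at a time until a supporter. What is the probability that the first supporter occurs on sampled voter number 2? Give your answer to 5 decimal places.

0.24910

Geometric (trials to first success), p = 0.47.
P(Y = 2) = (1−p)^1 · p = 0.53 · 0.47 = 0.2491000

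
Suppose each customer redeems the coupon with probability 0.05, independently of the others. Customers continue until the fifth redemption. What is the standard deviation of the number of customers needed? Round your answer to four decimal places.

Y = total customers until the fifth success; negative binomial with r=5, p=0.05.
SD(Y) = √[r(1−p)/p²] = √(1900.000000) = 43.588989

43.5890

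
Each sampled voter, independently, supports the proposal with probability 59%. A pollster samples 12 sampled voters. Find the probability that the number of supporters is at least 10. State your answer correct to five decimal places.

X ~ Binomial(12, 0.59); P(X ≥ 10) = Σ C(12,k) p^k (1−p)^(12−k) over k:
  k=10: C(12,10)·0.59^10·0.41^2 = 0.0567064
  k=11: C(12,11)·0.59^11·0.41^1 = 0.0148367
  k=12: C(12,12)·0.59^12·0.41^0 = 0.0017792
Total = 0.0733223

0.07332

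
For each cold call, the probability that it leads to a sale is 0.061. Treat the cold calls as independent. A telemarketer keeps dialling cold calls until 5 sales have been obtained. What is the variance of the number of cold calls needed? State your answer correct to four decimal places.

Y = total cold calls until the fifth success; negative binomial with r=5, p=0.061.
Var(Y) = r(1−p)/p² = 5·0.939 / 0.061² = 1261.757592

1261.7576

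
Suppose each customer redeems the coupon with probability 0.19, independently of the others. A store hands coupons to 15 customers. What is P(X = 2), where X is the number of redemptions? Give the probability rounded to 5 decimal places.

0.24491

X ~ Binomial(n=15, p=0.19).
P(X=2) = C(15,2) · p^2 · (1−p)^13
= 105 · 0.0361 · 0.064611 = 0.2449073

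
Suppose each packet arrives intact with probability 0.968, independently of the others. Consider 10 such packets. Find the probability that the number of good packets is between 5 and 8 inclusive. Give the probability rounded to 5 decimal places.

0.03884

X ~ Binomial(10, 0.968); P(5 ≤ X ≤ 8) = Σ C(10,k) p^k (1−p)^(10−k) over k:
  k=5: C(10,5)·0.968^5·0.032^5 = 0.0000072
  k=6: C(10,6)·0.968^6·0.032^4 = 0.0001812
  k=7: C(10,7)·0.968^7·0.032^3 = 0.0031315
  k=8: C(10,8)·0.968^8·0.032^2 = 0.0355235
Total = 0.0388434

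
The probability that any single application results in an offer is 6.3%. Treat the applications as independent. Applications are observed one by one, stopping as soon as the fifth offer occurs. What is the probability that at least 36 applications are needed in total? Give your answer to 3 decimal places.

0.933

Needing more than 35 applications ⇔ fewer than 5 successes in the first 35. With X ~ Binomial(35, 0.063), P(Y > 35) = P(X ≤ 4).
  k=0: C(35,0)·0.063^0·0.937^35 = 0.10254
  k=1: C(35,1)·0.063^1·0.937^34 = 0.24130
  k=2: C(35,2)·0.063^2·0.937^33 = 0.27581
  k=3: C(35,3)·0.063^3·0.937^32 = 0.20398
  k=4: C(35,4)·0.063^4·0.937^31 = 0.10972
P(X ≤ 4) = 0.93335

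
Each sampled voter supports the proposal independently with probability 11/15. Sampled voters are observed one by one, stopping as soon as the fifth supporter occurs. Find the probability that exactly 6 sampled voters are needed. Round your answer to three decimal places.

0.283

Y = trial on which the fifth success occurs; negative binomial, r=5, p=0.733333.
P(Y=6) = C(5,4) · p^5 · (1−p)^1
= 5 · 0.21208 · 0.26667 = 0.28278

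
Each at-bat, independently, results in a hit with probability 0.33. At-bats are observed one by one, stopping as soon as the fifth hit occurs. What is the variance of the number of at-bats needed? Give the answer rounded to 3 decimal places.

30.762

Y = total at-bats until the fifth success; negative binomial with r=5, p=0.33.
Var(Y) = r(1−p)/p² = 5·0.67 / 0.33² = 30.76217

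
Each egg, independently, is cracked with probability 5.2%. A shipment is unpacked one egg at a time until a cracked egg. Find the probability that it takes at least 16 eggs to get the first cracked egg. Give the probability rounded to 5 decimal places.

Y = number of eggs to the first success; geometric, p = 0.052.
P(Y > 15) = P(first 15 all fail) = (1−p)^15 = 0.4488746

0.44887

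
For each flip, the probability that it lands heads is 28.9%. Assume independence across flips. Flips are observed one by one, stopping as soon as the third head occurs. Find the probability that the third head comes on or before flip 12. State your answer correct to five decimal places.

0.71992

Finishing within 12 flips ⇔ at least 3 successes in the first 12. With X ~ Binomial(12, 0.289), P(Y ≤ 12) = 1 − P(X ≤ 2).
  k=0: C(12,0)·0.289^0·0.711^12 = 0.0166892
  k=1: C(12,1)·0.289^1·0.711^11 = 0.0814038
  k=2: C(12,2)·0.289^2·0.711^10 = 0.1819850
1 − 0.2800780 = 0.7199220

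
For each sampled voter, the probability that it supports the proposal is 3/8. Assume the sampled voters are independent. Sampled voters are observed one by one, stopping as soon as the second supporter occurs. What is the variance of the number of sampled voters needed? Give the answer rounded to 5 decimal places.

8.88889

Y = total sampled voters until the second success; negative binomial with r=2, p=0.375.
Var(Y) = r(1−p)/p² = 2·0.625 / 0.375² = 8.8888889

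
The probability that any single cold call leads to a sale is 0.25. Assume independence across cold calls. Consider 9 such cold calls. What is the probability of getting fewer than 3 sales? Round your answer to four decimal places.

X ~ Binomial(9, 0.25); P(X ≤ 2) = Σ C(9,k) p^k (1−p)^(9−k) over k:
  k=0: C(9,0)·0.25^0·0.75^9 = 0.075085
  k=1: C(9,1)·0.25^1·0.75^8 = 0.225254
  k=2: C(9,2)·0.25^2·0.75^7 = 0.300339
Total = 0.600677

0.6007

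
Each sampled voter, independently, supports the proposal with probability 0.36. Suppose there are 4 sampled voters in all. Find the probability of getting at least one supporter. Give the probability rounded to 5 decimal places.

0.83223

P(at least one) = 1 − P(none) = 1 − (1 − 0.36)^4
= 1 − 0.1677722 = 0.8322278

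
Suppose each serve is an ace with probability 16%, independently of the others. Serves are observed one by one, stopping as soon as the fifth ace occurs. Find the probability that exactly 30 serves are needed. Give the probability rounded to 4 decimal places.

0.0319

Y = trial on which the fifth success occurs; negative binomial, r=5, p=0.16.
P(Y=30) = C(29,4) · p^5 · (1−p)^25
= 23751 · 0.00010486 · 0.012793 = 0.031861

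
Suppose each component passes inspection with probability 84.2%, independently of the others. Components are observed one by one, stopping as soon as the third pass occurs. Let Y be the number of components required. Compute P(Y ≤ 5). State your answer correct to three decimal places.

Finishing within 5 components ⇔ at least 3 successes in the first 5. With X ~ Binomial(5, 0.842), P(Y ≤ 5) = 1 − P(X ≤ 2).
  k=0: C(5,0)·0.842^0·0.158^5 = 0.00010
  k=1: C(5,1)·0.842^1·0.158^4 = 0.00262
  k=2: C(5,2)·0.842^2·0.158^3 = 0.02796
1 − 0.03069 = 0.96931

0.969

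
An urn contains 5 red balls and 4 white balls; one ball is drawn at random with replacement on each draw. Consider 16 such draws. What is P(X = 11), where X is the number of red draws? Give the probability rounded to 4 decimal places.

X ~ Binomial(n=16, p=0.555556).
P(X=11) = C(16,11) · p^11 · (1−p)^5
= 4368 · 0.001556 · 0.017342 = 0.117862

0.1179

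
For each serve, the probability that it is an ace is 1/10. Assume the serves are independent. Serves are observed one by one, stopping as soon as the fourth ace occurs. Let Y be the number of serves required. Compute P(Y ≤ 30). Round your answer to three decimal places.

0.353

Finishing within 30 serves ⇔ at least 4 successes in the first 30. With X ~ Binomial(30, 0.10), P(Y ≤ 30) = 1 − P(X ≤ 3).
  k=0: C(30,0)·0.10^0·0.90^30 = 0.04239
  k=1: C(30,1)·0.10^1·0.90^29 = 0.14130
  k=2: C(30,2)·0.10^2·0.90^28 = 0.22766
  k=3: C(30,3)·0.10^3·0.90^27 = 0.23609
1 − 0.64744 = 0.35256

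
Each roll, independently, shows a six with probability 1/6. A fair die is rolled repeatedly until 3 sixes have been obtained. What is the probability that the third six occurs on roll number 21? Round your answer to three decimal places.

Y = trial on which the third success occurs; negative binomial, r=3, p=0.166667.
P(Y=21) = C(20,2) · p^3 · (1−p)^18
= 190 · 0.0046296 · 0.037561 = 0.03304

0.033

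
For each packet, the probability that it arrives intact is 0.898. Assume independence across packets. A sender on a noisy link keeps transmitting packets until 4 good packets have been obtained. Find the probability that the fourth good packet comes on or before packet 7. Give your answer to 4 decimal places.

Finishing within 7 packets ⇔ at least 4 successes in the first 7. With X ~ Binomial(7, 0.898), P(Y ≤ 7) = 1 − P(X ≤ 3).
  k=0: C(7,0)·0.898^0·0.102^7 = 0.000000
  k=1: C(7,1)·0.898^1·0.102^6 = 0.000007
  k=2: C(7,2)·0.898^2·0.102^5 = 0.000187
  k=3: C(7,3)·0.898^3·0.102^4 = 0.002743
1 − 0.002938 = 0.997062

0.9971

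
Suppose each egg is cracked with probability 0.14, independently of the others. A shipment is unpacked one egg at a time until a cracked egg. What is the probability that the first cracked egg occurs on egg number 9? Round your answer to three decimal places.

0.042

Geometric (trials to first success), p = 0.14.
P(Y = 9) = (1−p)^8 · p = 0.29922 · 0.14 = 0.04189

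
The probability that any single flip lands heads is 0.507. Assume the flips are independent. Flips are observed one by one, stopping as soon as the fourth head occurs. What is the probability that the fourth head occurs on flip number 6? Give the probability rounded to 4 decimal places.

0.1606

Y = trial on which the fourth success occurs; negative binomial, r=4, p=0.507.
P(Y=6) = C(5,3) · p^4 · (1−p)^2
= 10 · 0.066074 · 0.24305 = 0.160593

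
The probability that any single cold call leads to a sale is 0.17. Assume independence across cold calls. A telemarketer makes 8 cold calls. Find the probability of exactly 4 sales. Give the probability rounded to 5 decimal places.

0.02775

X ~ Binomial(n=8, p=0.17).
P(X=4) = C(8,4) · p^4 · (1−p)^4
= 70 · 0.00083521 · 0.47458 = 0.0277464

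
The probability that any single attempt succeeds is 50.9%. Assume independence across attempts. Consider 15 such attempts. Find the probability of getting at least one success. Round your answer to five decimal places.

P(at least one) = 1 − P(none) = 1 − (1 − 0.509)^15
= 1 − 0.0000232 = 0.9999768

0.99998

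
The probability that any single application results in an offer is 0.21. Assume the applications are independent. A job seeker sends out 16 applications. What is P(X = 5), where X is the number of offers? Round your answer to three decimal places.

0.133

X ~ Binomial(n=16, p=0.21).
P(X=5) = C(16,5) · p^5 · (1−p)^11
= 4368 · 0.00040841 · 0.074799 = 0.13344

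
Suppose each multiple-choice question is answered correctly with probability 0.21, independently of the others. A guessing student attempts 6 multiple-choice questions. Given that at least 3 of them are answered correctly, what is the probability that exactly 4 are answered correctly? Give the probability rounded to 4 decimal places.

0.1632

X ~ Binomial(6, 0.21). Want P(X=4 | X≥3) = P(X=4) / P(X≥3).
P(X=4) = C(6,4)·0.21^4·0.79^2 = 0.018206
P(X≥3) = 1 − 0.243087 − 0.387709 − 0.257655 = 0.111549
Ratio = 0.018206 / 0.111549 = 0.163214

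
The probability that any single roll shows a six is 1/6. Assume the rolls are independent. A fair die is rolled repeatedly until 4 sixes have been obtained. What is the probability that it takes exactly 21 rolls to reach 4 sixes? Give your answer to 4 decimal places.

0.0396

Y = trial on which the fourth success occurs; negative binomial, r=4, p=0.166667.
P(Y=21) = C(20,3) · p^4 · (1−p)^17
= 1140 · 0.0007716 · 0.045073 = 0.039648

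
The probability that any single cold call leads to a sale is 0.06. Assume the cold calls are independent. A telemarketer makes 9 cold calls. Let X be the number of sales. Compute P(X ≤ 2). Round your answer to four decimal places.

0.9862

X ~ Binomial(9, 0.06); P(X ≤ 2) = Σ C(9,k) p^k (1−p)^(9−k) over k:
  k=0: C(9,0)·0.06^0·0.94^9 = 0.572995
  k=1: C(9,1)·0.06^1·0.94^8 = 0.329167
  k=2: C(9,2)·0.06^2·0.94^7 = 0.084043
Total = 0.986205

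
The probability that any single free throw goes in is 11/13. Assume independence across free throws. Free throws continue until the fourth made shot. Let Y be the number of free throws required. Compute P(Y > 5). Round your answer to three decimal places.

Needing more than 5 free throws ⇔ fewer than 4 successes in the first 5. With X ~ Binomial(5, 0.846154), P(Y > 5) = P(X ≤ 3).
  k=0: C(5,0)·0.846154^0·0.153846^5 = 0.00009
  k=1: C(5,1)·0.846154^1·0.153846^4 = 0.00237
  k=2: C(5,2)·0.846154^2·0.153846^3 = 0.02607
  k=3: C(5,3)·0.846154^3·0.153846^2 = 0.14339
P(X ≤ 3) = 0.17192

0.172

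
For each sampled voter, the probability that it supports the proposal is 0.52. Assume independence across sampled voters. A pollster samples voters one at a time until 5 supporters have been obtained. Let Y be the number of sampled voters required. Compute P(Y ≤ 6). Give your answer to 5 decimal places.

Finishing within 6 sampled voters ⇔ at least 5 successes in the first 6. With X ~ Binomial(6, 0.52), P(Y ≤ 6) = 1 − P(X ≤ 4).
  k=0: C(6,0)·0.52^0·0.48^6 = 0.0122306
  k=1: C(6,1)·0.52^1·0.48^5 = 0.0794988
  k=2: C(6,2)·0.52^2·0.48^4 = 0.2153094
  k=3: C(6,3)·0.52^3·0.48^3 = 0.3110024
  k=4: C(6,4)·0.52^4·0.48^2 = 0.2526894
1 − 0.8707306 = 0.1292694

0.12927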